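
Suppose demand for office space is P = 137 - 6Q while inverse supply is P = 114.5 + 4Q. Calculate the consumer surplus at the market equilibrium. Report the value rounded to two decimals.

Equilibrium: 137 - 6Q = 114.5 + 4Q, so Q* = 2.25 and P* = 123.5.
The demand choke price is 137, so CS = (1/2)(Q*)(137 - P*) = (1/2)(2.25)(13.5) = 15.1875.

15.19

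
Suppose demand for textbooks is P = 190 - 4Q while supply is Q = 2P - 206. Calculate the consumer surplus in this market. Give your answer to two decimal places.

Rewriting supply in inverse form: P = 103 + 0.5Q.
Set 190 - 4Q = 103 + 0.5Q, which gives 87 = 4.5Q, so Q* = 19.3333 and P* = 190 - 4(19.3333) = 112.6667.
CS is the area between the demand curve and P* from 0 to Q*: (1/2)(19.3333)(77.3333) = 747.5556.

747.56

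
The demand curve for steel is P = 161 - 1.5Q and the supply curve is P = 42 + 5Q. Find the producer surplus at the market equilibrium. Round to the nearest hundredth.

837.93

Setting demand equal to supply, 119 = 6.5Q, so Q* = 18.3077 and P* = 133.5385.
Producer surplus is the triangle above supply below P*: (1/2)(18.3077)(133.5385 - 42) = (1/2)(18.3077)(91.5385) = 837.929.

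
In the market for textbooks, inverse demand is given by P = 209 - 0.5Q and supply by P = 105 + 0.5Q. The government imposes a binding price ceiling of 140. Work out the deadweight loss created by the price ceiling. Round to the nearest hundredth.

Free-market equilibrium: 209 - 0.5Q = 105 + 0.5Q gives Q* = 104, P* = 157.
At P = 140, sellers supply (140 - 105)/0.5 = 70 while buyers want more, so the quantity traded is 70 at price 140.
The lost-trades triangle has base Q* - 70 = 34 and height equal to the gap between the curves at Q = 70, which is 174 - 140 = 34. DWL = (1/2)(34)(34) = 578.

578.00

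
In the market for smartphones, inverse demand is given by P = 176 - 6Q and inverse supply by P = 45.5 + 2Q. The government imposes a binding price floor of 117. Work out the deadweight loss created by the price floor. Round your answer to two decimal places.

167.92

Free-market equilibrium: 176 - 6Q = 45.5 + 2Q gives Q* = 16.3125, P* = 78.125.
At the floor price 117, quantity demanded is (176 - 117)/6 = 9.8333; demand is the short side, so Q = 9.8333 trades at P = 117.
The lost-trades triangle has base Q* - 9.8333 = 6.4792 and height equal to the gap between the curves at Q = 9.8333, which is 117 - 65.1667 = 51.8333. DWL = (1/2)(6.4792)(51.8333) = 167.9184.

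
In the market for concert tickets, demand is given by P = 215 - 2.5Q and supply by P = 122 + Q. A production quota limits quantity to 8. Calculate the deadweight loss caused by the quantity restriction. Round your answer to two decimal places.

603.57

Unrestricted equilibrium: Q* = (215 - 122)/(2.5 + 1) = 26.5714.
At Q = 8 the demand price is 215 - 2.5(8) = 195 and the supply price is 122 + (8) = 130.
DWL = (1/2)(gap between curves at 8) x (Q* - 8) = (1/2)(65)(18.5714) = 603.5714.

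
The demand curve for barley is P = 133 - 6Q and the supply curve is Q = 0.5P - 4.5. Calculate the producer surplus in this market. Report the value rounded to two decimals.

240.25

Rewriting supply in inverse form: P = 9 + 2Q.
Set 133 - 6Q = 9 + 2Q, which gives 124 = 8Q, so Q* = 15.5 and P* = 133 - 6(15.5) = 40.
Producer surplus is the triangle above supply below P*: (1/2)(15.5)(40 - 9) = (1/2)(15.5)(31) = 240.25.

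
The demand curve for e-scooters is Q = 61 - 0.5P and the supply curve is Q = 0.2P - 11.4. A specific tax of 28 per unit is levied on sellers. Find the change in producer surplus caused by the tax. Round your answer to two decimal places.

-145.71

Rewriting demand in inverse form: P = 122 - 2Q.
Rewriting supply in inverse form: P = 57 + 5Q.
Without the tax, 122 - 2Q = 57 + 5Q so Q* = 9.2857 and P* = 103.4286.
With the tax, sellers need 28 more per unit: 122 - 2Q = 57 + 5Q + 28, so Q_t = 5.2857. Buyers pay P_b = 111.4286; sellers receive P_s = P_b - 28 = 83.4286.
PS falls from (1/2)(9.2857)(46.4286) = 215.5612 to (1/2)(5.2857)(26.4286) = 69.8469, a change of -145.7143.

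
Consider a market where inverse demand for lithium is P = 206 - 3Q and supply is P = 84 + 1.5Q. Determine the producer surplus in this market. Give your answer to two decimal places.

551.26

Equilibrium: 206 - 3Q = 84 + 1.5Q, so Q* = 27.1111 and P* = 124.6667.
Producer surplus is the triangle above supply below P*: (1/2)(27.1111)(124.6667 - 84) = (1/2)(27.1111)(40.6667) = 551.2593.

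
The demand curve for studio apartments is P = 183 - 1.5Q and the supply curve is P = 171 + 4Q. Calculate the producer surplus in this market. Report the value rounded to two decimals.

9.52

Set 183 - 1.5Q = 171 + 4Q, which gives 12 = 5.5Q, so Q* = 2.1818 and P* = 183 - 1.5(2.1818) = 179.7273.
The supply curve's price intercept is 171, so PS = (1/2)(Q*)(P* - 171) = (1/2)(2.1818)(8.7273) = 9.5207.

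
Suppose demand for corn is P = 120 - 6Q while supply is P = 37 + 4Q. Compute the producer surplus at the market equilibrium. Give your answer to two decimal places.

137.78

Set 120 - 6Q = 37 + 4Q, which gives 83 = 10Q, so Q* = 8.3 and P* = 120 - 6(8.3) = 70.2.
The supply curve's price intercept is 37, so PS = (1/2)(Q*)(P* - 37) = (1/2)(8.3)(33.2) = 137.78.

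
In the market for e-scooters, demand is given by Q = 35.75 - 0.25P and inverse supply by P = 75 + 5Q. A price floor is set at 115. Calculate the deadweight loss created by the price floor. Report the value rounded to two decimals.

1.39

Rewriting demand in inverse form: P = 143 - 4Q.
Without the control, 143 - 4Q = 75 + 5Q so Q* = 7.5556 and P* = 112.7778.
At P = 115, buyers demand (143 - 115)/4 = 7 while sellers would supply more, so the quantity traded is 7 at price 115.
The lost-trades triangle has base Q* - 7 = 0.5556 and height equal to the gap between the curves at Q = 7, which is 115 - 110 = 5. DWL = (1/2)(0.5556)(5) = 1.3889.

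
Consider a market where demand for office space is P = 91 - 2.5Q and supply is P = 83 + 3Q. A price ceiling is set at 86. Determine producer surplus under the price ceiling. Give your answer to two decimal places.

1.50

Free-market equilibrium: 91 - 2.5Q = 83 + 3Q gives Q* = 1.4545, P* = 87.3636.
At P = 86, sellers supply (86 - 83)/3 = 1 while buyers want more, so the quantity traded is 1 at price 86.
PS is the triangle above supply below 86: (1/2)(1)(86 - 83) = 1.5.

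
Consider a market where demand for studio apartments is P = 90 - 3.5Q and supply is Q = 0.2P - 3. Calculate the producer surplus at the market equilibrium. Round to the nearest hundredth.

Rewriting supply in inverse form: P = 15 + 5Q.
Set 90 - 3.5Q = 15 + 5Q, which gives 75 = 8.5Q, so Q* = 8.8235 and P* = 90 - 3.5(8.8235) = 59.1176.
Producer surplus is the triangle above supply below P*: (1/2)(8.8235)(59.1176 - 15) = (1/2)(8.8235)(44.1176) = 194.6367.

194.64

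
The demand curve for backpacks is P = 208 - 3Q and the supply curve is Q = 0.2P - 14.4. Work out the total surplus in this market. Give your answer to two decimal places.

1156.00

Rewriting supply in inverse form: P = 72 + 5Q.
Equilibrium: 208 - 3Q = 72 + 5Q, so Q* = 17 and P* = 157.
Total surplus is the full triangle between the curves from 0 to Q*: (1/2)(17)(208 - 72) = 1156.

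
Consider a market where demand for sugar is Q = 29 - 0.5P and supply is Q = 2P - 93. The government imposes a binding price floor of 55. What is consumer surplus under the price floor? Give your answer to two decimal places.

2.25

Rewriting demand in inverse form: P = 58 - 2Q.
Rewriting supply in inverse form: P = 46.5 + 0.5Q.
Free-market equilibrium: 58 - 2Q = 46.5 + 0.5Q gives Q* = 4.6, P* = 48.8.
At the floor price 55, quantity demanded is (58 - 55)/2 = 1.5; demand is the short side, so Q = 1.5 trades at P = 55.
CS is the triangle under demand above 55: (1/2)(1.5)(58 - 55) = 2.25.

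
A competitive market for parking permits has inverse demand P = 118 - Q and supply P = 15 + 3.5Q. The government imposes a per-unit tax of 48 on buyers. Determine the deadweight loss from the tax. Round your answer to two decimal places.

256.00

Pre-tax equilibrium: 118 - Q = 15 + 3.5Q gives Q* = 22.8889, P* = 95.1111.
A tax on buyers shifts demand down by 48: (118 - 48) - Q = 15 + 3.5Q, so Q_t = 12.2222. Buyers pay P_b = 105.7778; sellers receive P_s = P_b - 48 = 57.7778.
The welfare triangle lost has base Q* - Q_t = 10.6667 and height t = 48, so DWL = (1/2)(10.6667)(48) = 256.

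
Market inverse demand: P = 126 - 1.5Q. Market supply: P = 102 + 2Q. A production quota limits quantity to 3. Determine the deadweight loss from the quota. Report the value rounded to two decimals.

26.04

Without the quota, 126 - 1.5Q = 102 + 2Q gives Q* = 6.8571.
At Q = 3 the demand price is 126 - 1.5(3) = 121.5 and the supply price is 102 + 2(3) = 108.
DWL = (1/2)(gap between curves at 3) x (Q* - 3) = (1/2)(13.5)(3.8571) = 26.0357.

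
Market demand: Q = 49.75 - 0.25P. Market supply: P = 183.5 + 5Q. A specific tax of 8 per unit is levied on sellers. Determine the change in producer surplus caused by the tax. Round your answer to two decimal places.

-5.68

Rewriting demand in inverse form: P = 199 - 4Q.
Pre-tax equilibrium: 199 - 4Q = 183.5 + 5Q gives Q* = 1.7222, P* = 192.1111.
A tax on sellers shifts supply up by 8: 199 - 4Q = 183.5 + 5Q + 8, so Q_t = 0.8333. Buyers pay P_b = 195.6667; sellers receive P_s = P_b - 8 = 187.6667.
PS falls from (1/2)(1.7222)(8.6111) = 7.4151 to (1/2)(0.8333)(4.1667) = 1.7361, a change of -5.679.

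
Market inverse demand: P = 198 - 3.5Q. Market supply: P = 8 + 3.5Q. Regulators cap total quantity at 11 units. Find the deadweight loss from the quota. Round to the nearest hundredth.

912.07

Without the quota, 198 - 3.5Q = 8 + 3.5Q gives Q* = 27.1429.
At Q = 11 the demand price is 198 - 3.5(11) = 159.5 and the supply price is 8 + 3.5(11) = 46.5.
Deadweight loss is the triangle between the curves from 11 to 27.1429: (1/2)(159.5 - 46.5)(27.1429 - 11) = 912.0714.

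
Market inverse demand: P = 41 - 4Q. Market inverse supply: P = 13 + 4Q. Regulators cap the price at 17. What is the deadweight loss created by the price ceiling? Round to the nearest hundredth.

Without the control, 41 - 4Q = 13 + 4Q so Q* = 3.5 and P* = 27.
At P = 17, sellers supply (17 - 13)/4 = 1 while buyers want more, so the quantity traded is 1 at price 17.
The lost-trades triangle has base Q* - 1 = 2.5 and height equal to the gap between the curves at Q = 1, which is 37 - 17 = 20. DWL = (1/2)(2.5)(20) = 25.

25.00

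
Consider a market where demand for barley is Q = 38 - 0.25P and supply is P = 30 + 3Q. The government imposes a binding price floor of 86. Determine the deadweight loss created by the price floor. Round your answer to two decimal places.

3.02

Rewriting demand in inverse form: P = 152 - 4Q.
Without the control, 152 - 4Q = 30 + 3Q so Q* = 17.4286 and P* = 82.2857.
At P = 86, buyers demand (152 - 86)/4 = 16.5 while sellers would supply more, so the quantity traded is 16.5 at price 86.
The lost-trades triangle has base Q* - 16.5 = 0.9286 and height equal to the gap between the curves at Q = 16.5, which is 86 - 79.5 = 6.5. DWL = (1/2)(0.9286)(6.5) = 3.0179.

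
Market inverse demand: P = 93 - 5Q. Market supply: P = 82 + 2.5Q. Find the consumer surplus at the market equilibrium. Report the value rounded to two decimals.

5.38

Setting demand equal to supply, 11 = 7.5Q, so Q* = 1.4667 and P* = 85.6667.
The demand choke price is 93, so CS = (1/2)(Q*)(93 - P*) = (1/2)(1.4667)(7.3333) = 5.3778.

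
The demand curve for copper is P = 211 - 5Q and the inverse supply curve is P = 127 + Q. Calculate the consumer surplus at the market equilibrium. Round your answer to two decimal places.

Equilibrium: 211 - 5Q = 127 + Q, so Q* = 14 and P* = 141.
The demand choke price is 211, so CS = (1/2)(Q*)(211 - P*) = (1/2)(14)(70) = 490.

490.00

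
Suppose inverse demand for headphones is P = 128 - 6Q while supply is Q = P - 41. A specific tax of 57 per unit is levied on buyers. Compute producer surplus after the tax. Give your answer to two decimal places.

9.18

Rewriting supply in inverse form: P = 41 + Q.
Without the tax, 128 - 6Q = 41 + Q so Q* = 12.4286 and P* = 53.4286.
A tax on buyers shifts demand down by 57: (128 - 57) - 6Q = 41 + Q, so Q_t = 4.2857. Buyers pay P_b = 102.2857; sellers receive P_s = P_b - 57 = 45.2857.
PS = (1/2)(Q_t)(P_s - 41) = (1/2)(4.2857)(4.2857) = 9.1837.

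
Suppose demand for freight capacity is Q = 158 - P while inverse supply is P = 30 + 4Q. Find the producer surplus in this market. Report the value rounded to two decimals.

1310.72

Rewriting demand in inverse form: P = 158 - Q.
Setting demand equal to supply, 128 = 5Q, so Q* = 25.6 and P* = 132.4.
PS is the area between P* and the supply curve from 0 to Q*: (1/2)(25.6)(102.4) = 1310.72.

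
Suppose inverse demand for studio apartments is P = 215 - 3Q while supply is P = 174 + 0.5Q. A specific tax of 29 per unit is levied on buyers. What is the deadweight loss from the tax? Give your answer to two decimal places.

Pre-tax equilibrium: 215 - 3Q = 174 + 0.5Q gives Q* = 11.7143, P* = 179.8571.
A tax on buyers shifts demand down by 29: (215 - 29) - 3Q = 174 + 0.5Q, so Q_t = 3.4286. Buyers pay P_b = 204.7143; sellers receive P_s = P_b - 29 = 175.7143.
The welfare triangle lost has base Q* - Q_t = 8.2857 and height t = 29, so DWL = (1/2)(8.2857)(29) = 120.1429.

120.14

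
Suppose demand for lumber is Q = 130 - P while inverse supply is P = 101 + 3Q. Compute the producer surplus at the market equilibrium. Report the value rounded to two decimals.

78.84

Rewriting demand in inverse form: P = 130 - Q.
Set 130 - Q = 101 + 3Q, which gives 29 = 4Q, so Q* = 7.25 and P* = 130 - (7.25) = 122.75.
The supply curve's price intercept is 101, so PS = (1/2)(Q*)(P* - 101) = (1/2)(7.25)(21.75) = 78.8438.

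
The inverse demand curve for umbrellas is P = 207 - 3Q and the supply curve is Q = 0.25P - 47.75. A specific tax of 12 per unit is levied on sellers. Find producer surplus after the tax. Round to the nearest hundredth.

0.65

Rewriting supply in inverse form: P = 191 + 4Q.
Pre-tax equilibrium: 207 - 3Q = 191 + 4Q gives Q* = 2.2857, P* = 200.1429.
A tax on sellers shifts supply up by 12: 207 - 3Q = 191 + 4Q + 12, so Q_t = 0.5714. Buyers pay P_b = 205.2857; sellers receive P_s = P_b - 12 = 193.2857.
Producer surplus is the triangle above supply below P_s: (1/2)(0.5714)(193.2857 - 191) = 0.6531.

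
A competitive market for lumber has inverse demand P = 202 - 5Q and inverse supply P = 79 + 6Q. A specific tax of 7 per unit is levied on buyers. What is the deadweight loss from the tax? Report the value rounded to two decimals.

Without the tax, 202 - 5Q = 79 + 6Q so Q* = 11.1818 and P* = 146.0909.
With the tax, buyers' net willingness to pay falls by 7: (202 - 7) - 5Q = 79 + 6Q, so Q_t = 10.5455. Buyers pay P_b = 149.2727; sellers receive P_s = P_b - 7 = 142.2727.
Deadweight loss is the triangle between the curves from Q_t to Q*: (1/2)(11.1818 - 10.5455)(7) = 2.2273.

2.23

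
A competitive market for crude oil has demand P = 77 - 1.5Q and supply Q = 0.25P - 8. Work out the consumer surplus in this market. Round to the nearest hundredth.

50.21

Rewriting supply in inverse form: P = 32 + 4Q.
Equilibrium: 77 - 1.5Q = 32 + 4Q, so Q* = 8.1818 and P* = 64.7273.
Consumer surplus is the triangle under demand above P*: (1/2)(8.1818)(77 - 64.7273) = (1/2)(8.1818)(12.2727) = 50.2066.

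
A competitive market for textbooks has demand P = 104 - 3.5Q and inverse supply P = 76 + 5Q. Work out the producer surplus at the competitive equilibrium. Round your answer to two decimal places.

27.13

Equilibrium: 104 - 3.5Q = 76 + 5Q, so Q* = 3.2941 and P* = 92.4706.
Producer surplus is the triangle above supply below P*: (1/2)(3.2941)(92.4706 - 76) = (1/2)(3.2941)(16.4706) = 27.128.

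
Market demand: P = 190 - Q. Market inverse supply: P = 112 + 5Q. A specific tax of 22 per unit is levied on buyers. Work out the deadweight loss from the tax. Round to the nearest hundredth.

40.33

Pre-tax equilibrium: 190 - Q = 112 + 5Q gives Q* = 13, P* = 177.
With the tax, buyers' net willingness to pay falls by 22: (190 - 22) - Q = 112 + 5Q, so Q_t = 9.3333. Buyers pay P_b = 180.6667; sellers receive P_s = P_b - 22 = 158.6667.
Deadweight loss is the triangle between the curves from Q_t to Q*: (1/2)(13 - 9.3333)(22) = 40.3333.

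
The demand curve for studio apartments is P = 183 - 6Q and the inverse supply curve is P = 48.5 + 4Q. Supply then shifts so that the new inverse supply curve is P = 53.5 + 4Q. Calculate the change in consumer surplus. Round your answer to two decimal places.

Initial equilibrium: Q_0 = 13.45, P_0 = 102.3; CS_0 = (1/2)(13.45)(80.7) = 542.7075, PS_0 = (1/2)(13.45)(53.8) = 361.805.
New equilibrium: 183 - 6Q = 53.5 + 4Q gives Q_1 = 12.95, P_1 = 105.3; CS_1 = 503.1075, PS_1 = 335.405.
Change in consumer surplus = 503.1075 - 542.7075 = -39.6.

-39.60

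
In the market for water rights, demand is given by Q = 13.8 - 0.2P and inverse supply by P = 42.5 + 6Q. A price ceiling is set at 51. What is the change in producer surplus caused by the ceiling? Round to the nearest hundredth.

Rewriting demand in inverse form: P = 69 - 5Q.
Free-market equilibrium: 69 - 5Q = 42.5 + 6Q gives Q* = 2.4091, P* = 56.9545.
At P = 51, sellers supply (51 - 42.5)/6 = 1.4167 while buyers want more, so the quantity traded is 1.4167 at price 51.
PS goes from (1/2)(2.4091)(14.4545) = 17.4112 to 6.0208 (computed as (51 - 42.5)(1.4167) - (1/2)(6)(1.4167)^2), a change of -11.3903.

-11.39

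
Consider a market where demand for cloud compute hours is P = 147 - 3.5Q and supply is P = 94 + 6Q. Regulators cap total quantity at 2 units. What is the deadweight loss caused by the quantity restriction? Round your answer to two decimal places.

60.84

Unrestricted equilibrium: Q* = (147 - 94)/(3.5 + 6) = 5.5789.
At Q = 2 the demand price is 147 - 3.5(2) = 140 and the supply price is 94 + 6(2) = 106.
DWL = (1/2)(gap between curves at 2) x (Q* - 2) = (1/2)(34)(3.5789) = 60.8421.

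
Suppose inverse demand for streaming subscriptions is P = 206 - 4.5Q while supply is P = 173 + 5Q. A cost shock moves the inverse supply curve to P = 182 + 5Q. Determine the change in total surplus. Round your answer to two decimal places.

-27.00

Initial equilibrium: Q_0 = 3.4737, P_0 = 190.3684; CS_0 = (1/2)(3.4737)(15.6316) = 27.1496, PS_0 = (1/2)(3.4737)(17.3684) = 30.1662.
New equilibrium: 206 - 4.5Q = 182 + 5Q gives Q_1 = 2.5263, P_1 = 194.6316; CS_1 = 14.3601, PS_1 = 15.9557.
Change in total surplus = (14.3601 + 15.9557) - (27.1496 + 30.1662) = -27.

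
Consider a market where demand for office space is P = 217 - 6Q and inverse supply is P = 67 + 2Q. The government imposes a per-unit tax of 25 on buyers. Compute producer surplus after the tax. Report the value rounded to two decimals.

Without the tax, 217 - 6Q = 67 + 2Q so Q* = 18.75 and P* = 104.5.
A tax on buyers shifts demand down by 25: (217 - 25) - 6Q = 67 + 2Q, so Q_t = 15.625. Buyers pay P_b = 123.25; sellers receive P_s = P_b - 25 = 98.25.
Producer surplus is the triangle above supply below P_s: (1/2)(15.625)(98.25 - 67) = 244.1406.

244.14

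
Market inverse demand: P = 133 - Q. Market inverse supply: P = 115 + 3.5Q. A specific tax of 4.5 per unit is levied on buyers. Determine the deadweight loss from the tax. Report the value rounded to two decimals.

Pre-tax equilibrium: 133 - Q = 115 + 3.5Q gives Q* = 4, P* = 129.
A tax on buyers shifts demand down by 4.5: (133 - 4.5) - Q = 115 + 3.5Q, so Q_t = 3. Buyers pay P_b = 130; sellers receive P_s = P_b - 4.5 = 125.5.
Deadweight loss is the triangle between the curves from Q_t to Q*: (1/2)(4 - 3)(4.5) = 2.25.

2.25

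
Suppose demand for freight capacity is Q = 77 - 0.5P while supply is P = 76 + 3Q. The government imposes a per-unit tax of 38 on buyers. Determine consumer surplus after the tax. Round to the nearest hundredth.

Rewriting demand in inverse form: P = 154 - 2Q.
Pre-tax equilibrium: 154 - 2Q = 76 + 3Q gives Q* = 15.6, P* = 122.8.
With the tax, buyers' net willingness to pay falls by 38: (154 - 38) - 2Q = 76 + 3Q, so Q_t = 8. Buyers pay P_b = 138; sellers receive P_s = P_b - 38 = 100.
Consumer surplus is the triangle under demand above P_b: (1/2)(8)(154 - 138) = 64.

64.00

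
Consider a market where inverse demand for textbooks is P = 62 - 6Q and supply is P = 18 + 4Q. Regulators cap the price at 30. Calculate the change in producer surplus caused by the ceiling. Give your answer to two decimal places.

-20.72

Free-market equilibrium: 62 - 6Q = 18 + 4Q gives Q* = 4.4, P* = 35.6.
At the ceiling price 30, quantity supplied is (30 - 18)/4 = 3; supply is the short side, so Q = 3 trades at P = 30.
PS goes from (1/2)(4.4)(17.6) = 38.72 to 18 (computed as (30 - 18)(3) - (1/2)(4)(3)^2), a change of -20.72.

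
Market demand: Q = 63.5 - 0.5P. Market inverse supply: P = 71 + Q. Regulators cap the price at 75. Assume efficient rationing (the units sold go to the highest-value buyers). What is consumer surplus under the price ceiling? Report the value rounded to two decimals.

Rewriting demand in inverse form: P = 127 - 2Q.
Free-market equilibrium: 127 - 2Q = 71 + Q gives Q* = 18.6667, P* = 89.6667.
At P = 75, sellers supply (75 - 71)/1 = 4 while buyers want more, so the quantity traded is 4 at price 75.
The demand price at Q = 4 is 119. CS is the trapezoid between demand and 75 over [0, 4]: (1/2)[(127 - 75) + (119 - 75)](4) = 192.

192.00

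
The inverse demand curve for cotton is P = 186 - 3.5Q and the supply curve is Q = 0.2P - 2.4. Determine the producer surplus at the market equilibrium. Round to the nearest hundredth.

Rewriting supply in inverse form: P = 12 + 5Q.
Set 186 - 3.5Q = 12 + 5Q, which gives 174 = 8.5Q, so Q* = 20.4706 and P* = 186 - 3.5(20.4706) = 114.3529.
PS is the area between P* and the supply curve from 0 to Q*: (1/2)(20.4706)(102.3529) = 1047.6125.

1047.61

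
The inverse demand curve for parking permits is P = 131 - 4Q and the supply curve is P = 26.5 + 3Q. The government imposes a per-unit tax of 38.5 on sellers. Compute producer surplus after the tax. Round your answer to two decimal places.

Pre-tax equilibrium: 131 - 4Q = 26.5 + 3Q gives Q* = 14.9286, P* = 71.2857.
With the tax, sellers need 38.5 more per unit: 131 - 4Q = 26.5 + 3Q + 38.5, so Q_t = 9.4286. Buyers pay P_b = 93.2857; sellers receive P_s = P_b - 38.5 = 54.7857.
PS = (1/2)(Q_t)(P_s - 26.5) = (1/2)(9.4286)(28.2857) = 133.3469.

133.35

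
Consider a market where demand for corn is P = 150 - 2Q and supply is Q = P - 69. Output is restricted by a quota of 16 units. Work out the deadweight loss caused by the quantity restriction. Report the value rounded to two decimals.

Rewriting supply in inverse form: P = 69 + Q.
Without the quota, 150 - 2Q = 69 + Q gives Q* = 27.
At Q = 16 the demand price is 150 - 2(16) = 118 and the supply price is 69 + (16) = 85.
DWL = (1/2)(gap between curves at 16) x (Q* - 16) = (1/2)(33)(11) = 181.5.

181.50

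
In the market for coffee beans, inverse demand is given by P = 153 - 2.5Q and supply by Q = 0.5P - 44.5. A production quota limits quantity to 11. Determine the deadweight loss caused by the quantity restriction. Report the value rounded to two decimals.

23.36

Rewriting supply in inverse form: P = 89 + 2Q.
Without the quota, 153 - 2.5Q = 89 + 2Q gives Q* = 14.2222.
At Q = 11 the demand price is 153 - 2.5(11) = 125.5 and the supply price is 89 + 2(11) = 111.
DWL = (1/2)(gap between curves at 11) x (Q* - 11) = (1/2)(14.5)(3.2222) = 23.3611.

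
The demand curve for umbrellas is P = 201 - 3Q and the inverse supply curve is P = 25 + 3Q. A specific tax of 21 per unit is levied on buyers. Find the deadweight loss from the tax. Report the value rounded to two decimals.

36.75

Pre-tax equilibrium: 201 - 3Q = 25 + 3Q gives Q* = 29.3333, P* = 113.
A tax on buyers shifts demand down by 21: (201 - 21) - 3Q = 25 + 3Q, so Q_t = 25.8333. Buyers pay P_b = 123.5; sellers receive P_s = P_b - 21 = 102.5.
Deadweight loss is the triangle between the curves from Q_t to Q*: (1/2)(29.3333 - 25.8333)(21) = 36.75.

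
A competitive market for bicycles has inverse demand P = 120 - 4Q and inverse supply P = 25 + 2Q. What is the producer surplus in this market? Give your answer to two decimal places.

250.69

Setting demand equal to supply, 95 = 6Q, so Q* = 15.8333 and P* = 56.6667.
Producer surplus is the triangle above supply below P*: (1/2)(15.8333)(56.6667 - 25) = (1/2)(15.8333)(31.6667) = 250.6944.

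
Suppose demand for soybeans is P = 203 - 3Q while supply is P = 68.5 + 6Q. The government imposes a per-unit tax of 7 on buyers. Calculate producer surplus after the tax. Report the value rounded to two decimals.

Without the tax, 203 - 3Q = 68.5 + 6Q so Q* = 14.9444 and P* = 158.1667.
With the tax, buyers' net willingness to pay falls by 7: (203 - 7) - 3Q = 68.5 + 6Q, so Q_t = 14.1667. Buyers pay P_b = 160.5; sellers receive P_s = P_b - 7 = 153.5.
Producer surplus is the triangle above supply below P_s: (1/2)(14.1667)(153.5 - 68.5) = 602.0833.

602.08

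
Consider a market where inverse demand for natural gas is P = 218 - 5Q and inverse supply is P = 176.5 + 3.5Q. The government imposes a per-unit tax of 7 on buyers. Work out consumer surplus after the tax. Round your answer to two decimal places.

41.19

Without the tax, 218 - 5Q = 176.5 + 3.5Q so Q* = 4.8824 and P* = 193.5882.
A tax on buyers shifts demand down by 7: (218 - 7) - 5Q = 176.5 + 3.5Q, so Q_t = 4.0588. Buyers pay P_b = 197.7059; sellers receive P_s = P_b - 7 = 190.7059.
Consumer surplus is the triangle under demand above P_b: (1/2)(4.0588)(218 - 197.7059) = 41.1851.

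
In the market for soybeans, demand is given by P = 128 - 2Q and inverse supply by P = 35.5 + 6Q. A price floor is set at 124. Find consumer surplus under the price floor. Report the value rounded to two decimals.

4.00

Free-market equilibrium: 128 - 2Q = 35.5 + 6Q gives Q* = 11.5625, P* = 104.875.
At P = 124, buyers demand (128 - 124)/2 = 2 while sellers would supply more, so the quantity traded is 2 at price 124.
CS is the triangle under demand above 124: (1/2)(2)(128 - 124) = 4.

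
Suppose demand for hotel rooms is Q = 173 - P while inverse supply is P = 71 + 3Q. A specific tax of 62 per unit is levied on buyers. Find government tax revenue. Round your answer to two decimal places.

Rewriting demand in inverse form: P = 173 - Q.
Without the tax, 173 - Q = 71 + 3Q so Q* = 25.5 and P* = 147.5.
With the tax, buyers' net willingness to pay falls by 62: (173 - 62) - Q = 71 + 3Q, so Q_t = 10. Buyers pay P_b = 163; sellers receive P_s = P_b - 62 = 101.
Revenue is the tax times quantity traded: 62 x 10 = 620.

620.00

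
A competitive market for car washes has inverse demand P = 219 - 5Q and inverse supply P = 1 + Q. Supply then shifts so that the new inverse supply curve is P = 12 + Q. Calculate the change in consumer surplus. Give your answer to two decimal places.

-324.65

Initial equilibrium: Q_0 = 36.3333, P_0 = 37.3333; CS_0 = (1/2)(36.3333)(181.6667) = 3300.2778, PS_0 = (1/2)(36.3333)(36.3333) = 660.0556.
New equilibrium: 219 - 5Q = 12 + Q gives Q_1 = 34.5, P_1 = 46.5; CS_1 = 2975.625, PS_1 = 595.125.
Change in consumer surplus = 2975.625 - 3300.2778 = -324.6528.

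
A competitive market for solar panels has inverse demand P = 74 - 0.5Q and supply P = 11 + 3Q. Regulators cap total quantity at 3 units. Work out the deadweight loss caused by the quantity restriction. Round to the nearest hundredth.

393.75

Without the quota, 74 - 0.5Q = 11 + 3Q gives Q* = 18.
At Q = 3 the demand price is 74 - 0.5(3) = 72.5 and the supply price is 11 + 3(3) = 20.
DWL = (1/2)(gap between curves at 3) x (Q* - 3) = (1/2)(52.5)(15) = 393.75.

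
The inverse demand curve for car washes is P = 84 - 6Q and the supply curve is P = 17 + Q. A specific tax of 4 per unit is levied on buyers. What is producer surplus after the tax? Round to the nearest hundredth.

Without the tax, 84 - 6Q = 17 + Q so Q* = 9.5714 and P* = 26.5714.
A tax on buyers shifts demand down by 4: (84 - 4) - 6Q = 17 + Q, so Q_t = 9. Buyers pay P_b = 30; sellers receive P_s = P_b - 4 = 26.
Producer surplus is the triangle above supply below P_s: (1/2)(9)(26 - 17) = 40.5.

40.50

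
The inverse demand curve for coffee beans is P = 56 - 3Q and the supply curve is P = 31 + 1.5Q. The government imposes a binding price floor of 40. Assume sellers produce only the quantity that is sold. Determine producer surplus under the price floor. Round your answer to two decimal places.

26.67

Without the control, 56 - 3Q = 31 + 1.5Q so Q* = 5.5556 and P* = 39.3333.
At P = 40, buyers demand (56 - 40)/3 = 5.3333 while sellers would supply more, so the quantity traded is 5.3333 at price 40.
The supply price at Q = 5.3333 is 39. PS is the trapezoid between 40 and supply over [0, 5.3333]: (1/2)[(40 - 31) + (40 - 39)](5.3333) = 26.6667.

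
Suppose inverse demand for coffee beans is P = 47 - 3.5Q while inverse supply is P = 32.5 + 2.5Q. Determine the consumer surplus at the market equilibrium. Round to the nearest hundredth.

10.22

Setting demand equal to supply, 14.5 = 6Q, so Q* = 2.4167 and P* = 38.5417.
The demand choke price is 47, so CS = (1/2)(Q*)(47 - P*) = (1/2)(2.4167)(8.4583) = 10.2205.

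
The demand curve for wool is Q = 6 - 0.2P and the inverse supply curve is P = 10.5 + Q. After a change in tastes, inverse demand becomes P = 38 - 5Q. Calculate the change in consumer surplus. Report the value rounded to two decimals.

Rewriting demand in inverse form: P = 30 - 5Q.
Initial equilibrium: Q_0 = 3.25, P_0 = 13.75; CS_0 = (1/2)(3.25)(16.25) = 26.4062, PS_0 = (1/2)(3.25)(3.25) = 5.2812.
New equilibrium: 38 - 5Q = 10.5 + Q gives Q_1 = 4.5833, P_1 = 15.0833; CS_1 = 52.5174, PS_1 = 10.5035.
Change in consumer surplus = 52.5174 - 26.4062 = 26.1111.

26.11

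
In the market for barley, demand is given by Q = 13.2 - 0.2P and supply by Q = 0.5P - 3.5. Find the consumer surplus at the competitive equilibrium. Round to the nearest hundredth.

Rewriting demand in inverse form: P = 66 - 5Q.
Rewriting supply in inverse form: P = 7 + 2Q.
Set 66 - 5Q = 7 + 2Q, which gives 59 = 7Q, so Q* = 8.4286 and P* = 66 - 5(8.4286) = 23.8571.
Consumer surplus is the triangle under demand above P*: (1/2)(8.4286)(66 - 23.8571) = (1/2)(8.4286)(42.1429) = 177.602.

177.60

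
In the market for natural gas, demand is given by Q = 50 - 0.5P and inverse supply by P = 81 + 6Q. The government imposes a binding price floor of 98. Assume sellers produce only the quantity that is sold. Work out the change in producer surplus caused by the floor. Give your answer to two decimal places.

-2.92

Rewriting demand in inverse form: P = 100 - 2Q.
Without the control, 100 - 2Q = 81 + 6Q so Q* = 2.375 and P* = 95.25.
At P = 98, buyers demand (100 - 98)/2 = 1 while sellers would supply more, so the quantity traded is 1 at price 98.
PS goes from (1/2)(2.375)(14.25) = 16.9219 to 14 (computed as (98 - 81)(1) - (1/2)(6)(1)^2), a change of -2.9219.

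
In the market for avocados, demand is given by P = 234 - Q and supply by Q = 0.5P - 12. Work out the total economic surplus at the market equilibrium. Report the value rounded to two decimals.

Rewriting supply in inverse form: P = 24 + 2Q.
Set 234 - Q = 24 + 2Q, which gives 210 = 3Q, so Q* = 70 and P* = 234 - (70) = 164.
Total surplus is the full triangle between the curves from 0 to Q*: (1/2)(70)(234 - 24) = 7350.

7350.00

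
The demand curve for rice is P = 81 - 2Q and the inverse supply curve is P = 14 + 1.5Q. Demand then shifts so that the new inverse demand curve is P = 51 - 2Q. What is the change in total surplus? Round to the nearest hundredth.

-445.71

Initial equilibrium: Q_0 = 19.1429, P_0 = 42.7143; CS_0 = (1/2)(19.1429)(38.2857) = 366.449, PS_0 = (1/2)(19.1429)(28.7143) = 274.8367.
New equilibrium: 51 - 2Q = 14 + 1.5Q gives Q_1 = 10.5714, P_1 = 29.8571; CS_1 = 111.7551, PS_1 = 83.8163.
Change in total surplus = (111.7551 + 83.8163) - (366.449 + 274.8367) = -445.7143.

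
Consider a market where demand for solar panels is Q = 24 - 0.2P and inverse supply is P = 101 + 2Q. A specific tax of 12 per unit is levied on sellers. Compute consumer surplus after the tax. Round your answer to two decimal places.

2.50

Rewriting demand in inverse form: P = 120 - 5Q.
Pre-tax equilibrium: 120 - 5Q = 101 + 2Q gives Q* = 2.7143, P* = 106.4286.
With the tax, sellers need 12 more per unit: 120 - 5Q = 101 + 2Q + 12, so Q_t = 1. Buyers pay P_b = 115; sellers receive P_s = P_b - 12 = 103.
CS = (1/2)(Q_t)(120 - P_b) = (1/2)(1)(5) = 2.5.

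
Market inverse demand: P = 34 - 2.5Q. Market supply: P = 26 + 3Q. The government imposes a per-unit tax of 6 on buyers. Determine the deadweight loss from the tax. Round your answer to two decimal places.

Pre-tax equilibrium: 34 - 2.5Q = 26 + 3Q gives Q* = 1.4545, P* = 30.3636.
A tax on buyers shifts demand down by 6: (34 - 6) - 2.5Q = 26 + 3Q, so Q_t = 0.3636. Buyers pay P_b = 33.0909; sellers receive P_s = P_b - 6 = 27.0909.
Deadweight loss is the triangle between the curves from Q_t to Q*: (1/2)(1.4545 - 0.3636)(6) = 3.2727.

3.27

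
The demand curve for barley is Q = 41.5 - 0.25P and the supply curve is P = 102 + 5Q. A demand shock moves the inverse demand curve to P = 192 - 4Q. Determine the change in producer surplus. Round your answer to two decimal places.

Rewriting demand in inverse form: P = 166 - 4Q.
Initial equilibrium: Q_0 = 7.1111, P_0 = 137.5556; CS_0 = (1/2)(7.1111)(28.4444) = 101.1358, PS_0 = (1/2)(7.1111)(35.5556) = 126.4198.
New equilibrium: 192 - 4Q = 102 + 5Q gives Q_1 = 10, P_1 = 152; CS_1 = 200, PS_1 = 250.
Change in producer surplus = 250 - 126.4198 = 123.5802.

123.58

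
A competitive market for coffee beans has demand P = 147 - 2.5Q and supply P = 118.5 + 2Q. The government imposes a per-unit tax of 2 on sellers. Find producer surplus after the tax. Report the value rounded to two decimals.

Without the tax, 147 - 2.5Q = 118.5 + 2Q so Q* = 6.3333 and P* = 131.1667.
With the tax, sellers need 2 more per unit: 147 - 2.5Q = 118.5 + 2Q + 2, so Q_t = 5.8889. Buyers pay P_b = 132.2778; sellers receive P_s = P_b - 2 = 130.2778.
Producer surplus is the triangle above supply below P_s: (1/2)(5.8889)(130.2778 - 118.5) = 34.679.

34.68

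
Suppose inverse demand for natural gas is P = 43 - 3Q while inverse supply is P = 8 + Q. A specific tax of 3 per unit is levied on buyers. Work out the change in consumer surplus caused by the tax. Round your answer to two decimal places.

Without the tax, 43 - 3Q = 8 + Q so Q* = 8.75 and P* = 16.75.
A tax on buyers shifts demand down by 3: (43 - 3) - 3Q = 8 + Q, so Q_t = 8. Buyers pay P_b = 19; sellers receive P_s = P_b - 3 = 16.
CS falls from (1/2)(8.75)(26.25) = 114.8438 to (1/2)(8)(24) = 96, a change of -18.8438.

-18.84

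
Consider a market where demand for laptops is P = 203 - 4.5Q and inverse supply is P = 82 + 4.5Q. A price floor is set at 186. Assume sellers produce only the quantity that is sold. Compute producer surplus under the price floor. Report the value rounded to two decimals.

Free-market equilibrium: 203 - 4.5Q = 82 + 4.5Q gives Q* = 13.4444, P* = 142.5.
At P = 186, buyers demand (203 - 186)/4.5 = 3.7778 while sellers would supply more, so the quantity traded is 3.7778 at price 186.
The supply price at Q = 3.7778 is 99. PS is the trapezoid between 186 and supply over [0, 3.7778]: (1/2)[(186 - 82) + (186 - 99)](3.7778) = 360.7778.

360.78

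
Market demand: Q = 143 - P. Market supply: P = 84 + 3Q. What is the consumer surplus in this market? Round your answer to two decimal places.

Rewriting demand in inverse form: P = 143 - Q.
Setting demand equal to supply, 59 = 4Q, so Q* = 14.75 and P* = 128.25.
CS is the area between the demand curve and P* from 0 to Q*: (1/2)(14.75)(14.75) = 108.7812.

108.78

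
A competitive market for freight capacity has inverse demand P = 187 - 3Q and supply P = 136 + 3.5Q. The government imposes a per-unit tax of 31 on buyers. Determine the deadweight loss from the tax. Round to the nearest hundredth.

Without the tax, 187 - 3Q = 136 + 3.5Q so Q* = 7.8462 and P* = 163.4615.
With the tax, buyers' net willingness to pay falls by 31: (187 - 31) - 3Q = 136 + 3.5Q, so Q_t = 3.0769. Buyers pay P_b = 177.7692; sellers receive P_s = P_b - 31 = 146.7692.
The welfare triangle lost has base Q* - Q_t = 4.7692 and height t = 31, so DWL = (1/2)(4.7692)(31) = 73.9231.

73.92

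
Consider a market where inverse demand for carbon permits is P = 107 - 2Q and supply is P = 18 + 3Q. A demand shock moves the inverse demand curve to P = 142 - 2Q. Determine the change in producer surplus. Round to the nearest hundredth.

447.30

Initial equilibrium: Q_0 = 17.8, P_0 = 71.4; CS_0 = (1/2)(17.8)(35.6) = 316.84, PS_0 = (1/2)(17.8)(53.4) = 475.26.
New equilibrium: 142 - 2Q = 18 + 3Q gives Q_1 = 24.8, P_1 = 92.4; CS_1 = 615.04, PS_1 = 922.56.
Change in producer surplus = 922.56 - 475.26 = 447.3.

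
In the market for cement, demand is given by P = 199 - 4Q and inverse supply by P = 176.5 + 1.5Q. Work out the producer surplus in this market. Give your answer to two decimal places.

Set 199 - 4Q = 176.5 + 1.5Q, which gives 22.5 = 5.5Q, so Q* = 4.0909 and P* = 199 - 4(4.0909) = 182.6364.
The supply curve's price intercept is 176.5, so PS = (1/2)(Q*)(P* - 176.5) = (1/2)(4.0909)(6.1364) = 12.5517.

12.55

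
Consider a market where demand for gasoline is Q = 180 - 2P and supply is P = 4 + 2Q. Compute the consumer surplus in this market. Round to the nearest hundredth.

295.84

Rewriting demand in inverse form: P = 90 - 0.5Q.
Setting demand equal to supply, 86 = 2.5Q, so Q* = 34.4 and P* = 72.8.
The demand choke price is 90, so CS = (1/2)(Q*)(90 - P*) = (1/2)(34.4)(17.2) = 295.84.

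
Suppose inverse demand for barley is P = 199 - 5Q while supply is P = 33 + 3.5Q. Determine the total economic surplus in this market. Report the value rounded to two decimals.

1620.94

Setting demand equal to supply, 166 = 8.5Q, so Q* = 19.5294 and P* = 101.3529.
CS = (1/2)(19.5294)(97.6471) = 953.4948 and PS = (1/2)(19.5294)(68.3529) = 667.4464, so total surplus = 1620.9412.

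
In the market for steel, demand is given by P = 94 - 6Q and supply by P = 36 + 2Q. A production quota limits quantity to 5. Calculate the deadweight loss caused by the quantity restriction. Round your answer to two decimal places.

Unrestricted equilibrium: Q* = (94 - 36)/(6 + 2) = 7.25.
At Q = 5 the demand price is 94 - 6(5) = 64 and the supply price is 36 + 2(5) = 46.
Deadweight loss is the triangle between the curves from 5 to 7.25: (1/2)(64 - 46)(7.25 - 5) = 20.25.

20.25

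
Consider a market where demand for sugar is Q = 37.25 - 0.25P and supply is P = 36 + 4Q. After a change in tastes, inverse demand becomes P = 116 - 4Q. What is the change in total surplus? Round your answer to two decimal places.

Rewriting demand in inverse form: P = 149 - 4Q.
Initial equilibrium: Q_0 = 14.125, P_0 = 92.5; CS_0 = (1/2)(14.125)(56.5) = 399.0312, PS_0 = (1/2)(14.125)(56.5) = 399.0312.
New equilibrium: 116 - 4Q = 36 + 4Q gives Q_1 = 10, P_1 = 76; CS_1 = 200, PS_1 = 200.
Change in total surplus = (200 + 200) - (399.0312 + 399.0312) = -398.0625.

-398.06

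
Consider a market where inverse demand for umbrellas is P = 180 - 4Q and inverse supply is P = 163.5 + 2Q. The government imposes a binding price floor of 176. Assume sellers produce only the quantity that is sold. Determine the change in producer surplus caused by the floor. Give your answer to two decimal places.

Without the control, 180 - 4Q = 163.5 + 2Q so Q* = 2.75 and P* = 169.
At P = 176, buyers demand (180 - 176)/4 = 1 while sellers would supply more, so the quantity traded is 1 at price 176.
PS goes from (1/2)(2.75)(5.5) = 7.5625 to 11.5 (computed as (176 - 163.5)(1) - (1/2)(2)(1)^2), a change of 3.9375.

3.94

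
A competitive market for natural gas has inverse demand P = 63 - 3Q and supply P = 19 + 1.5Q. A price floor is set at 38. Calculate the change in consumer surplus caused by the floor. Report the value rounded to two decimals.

-39.24

Without the control, 63 - 3Q = 19 + 1.5Q so Q* = 9.7778 and P* = 33.6667.
At the floor price 38, quantity demanded is (63 - 38)/3 = 8.3333; demand is the short side, so Q = 8.3333 trades at P = 38.
CS goes from (1/2)(9.7778)(29.3333) = 143.4074 to 104.1667 (computed as (63 - 38)(8.3333) - (1/2)(3)(8.3333)^2), a change of -39.2407.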